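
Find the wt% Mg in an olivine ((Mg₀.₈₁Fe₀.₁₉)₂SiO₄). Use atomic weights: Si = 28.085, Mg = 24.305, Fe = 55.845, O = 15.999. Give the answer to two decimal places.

25.79 mass %

Molar mass of (Mg₀.₈₁Fe₀.₁₉)₂SiO₄: 1.62·24.305 + 0.38·55.845 + 1·28.085 + 4·15.999 = 152.676 g/mol.
Mass of Mg per formula unit: 1.62 × 24.305 = 39.374 g.
Weight fraction Mg = 39.374 / 152.676 = 0.2579.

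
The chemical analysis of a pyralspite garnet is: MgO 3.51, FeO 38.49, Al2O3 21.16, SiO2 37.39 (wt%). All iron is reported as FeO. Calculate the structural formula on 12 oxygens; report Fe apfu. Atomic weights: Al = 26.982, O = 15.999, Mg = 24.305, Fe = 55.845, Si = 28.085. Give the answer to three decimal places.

MgO (M=40.304): mol = 0.08709; Mg = 0.08709, O = 0.08709.
FeO (M=71.844): mol = 0.53574; Fe = 0.53574, O = 0.53574.
Al2O3 (M=101.961): mol = 0.20753; Al = 0.41506, O = 0.62259.
SiO2 (M=60.083): mol = 0.62231; Si = 0.62231, O = 1.24462.
ΣO = 2.49004; factor = 12/ΣO = 4.81920.
Fe apfu = 0.53574 × 4.81920 = 2.582.

2.582 Fe apfu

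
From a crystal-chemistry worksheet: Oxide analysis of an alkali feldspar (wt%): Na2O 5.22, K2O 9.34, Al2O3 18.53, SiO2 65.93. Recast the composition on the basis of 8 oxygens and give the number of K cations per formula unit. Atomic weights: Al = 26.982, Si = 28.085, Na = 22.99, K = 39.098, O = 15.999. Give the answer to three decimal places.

0.543 K apfu

Na2O (M=61.979): mol = 0.08422; Na = 0.16844, O = 0.08422.
K2O (M=94.195): mol = 0.09916; K = 0.19832, O = 0.09916.
Al2O3 (M=101.961): mol = 0.18174; Al = 0.36348, O = 0.54522.
SiO2 (M=60.083): mol = 1.09732; Si = 1.09732, O = 2.19464.
ΣO = 2.92324; factor = 8/ΣO = 2.73669.
K apfu = 0.19832 × 2.73669 = 0.543.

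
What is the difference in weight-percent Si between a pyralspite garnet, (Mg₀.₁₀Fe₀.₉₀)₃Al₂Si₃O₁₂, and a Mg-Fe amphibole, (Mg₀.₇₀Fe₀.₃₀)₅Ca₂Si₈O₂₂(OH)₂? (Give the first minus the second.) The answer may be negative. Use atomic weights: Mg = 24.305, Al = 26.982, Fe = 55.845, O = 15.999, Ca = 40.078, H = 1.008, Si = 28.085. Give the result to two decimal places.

M((Mg₀.₁₀Fe₀.₉₀)₃Al₂Si₃O₁₂) = 488.280 g/mol, so wt% Si = 84.255/488.280 × 100 = 17.26%.
M((Mg₀.₇₀Fe₀.₃₀)₅Ca₂Si₈O₂₂(OH)₂) = 859.663 g/mol, so wt% Si = 224.680/859.663 × 100 = 26.14%.
17.26 − 26.14 = -8.88 pp.

-8.88 percentage points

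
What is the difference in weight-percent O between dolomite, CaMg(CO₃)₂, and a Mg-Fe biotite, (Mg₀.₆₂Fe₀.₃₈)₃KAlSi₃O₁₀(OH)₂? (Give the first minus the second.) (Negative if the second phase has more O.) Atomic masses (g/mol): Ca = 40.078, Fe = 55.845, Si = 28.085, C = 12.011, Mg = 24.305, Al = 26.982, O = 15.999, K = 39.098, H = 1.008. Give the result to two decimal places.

First mineral: 95.994 g O in 184.399 g formula = 52.06 wt% O.
Second mineral: 191.988 g O in 453.210 g formula = 42.36 wt% O.
52.06% − 42.36% gives a difference of 9.70 percentage points.

9.70 percentage points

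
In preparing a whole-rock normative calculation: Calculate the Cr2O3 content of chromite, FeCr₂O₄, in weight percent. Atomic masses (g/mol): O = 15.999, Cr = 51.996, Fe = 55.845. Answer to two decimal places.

Molar mass of FeCr₂O₄ = 1·55.845 + 2·51.996 + 4·15.999 = 223.833 g/mol.
Each formula unit contains 2 Cr, equivalent to 2/2 = 1.0000 mol Cr2O3.
M(Cr2O3) = 2×51.996 + 3×15.999 = 151.989 g/mol.
Mass of Cr2O3 per formula unit = 1.0000 × 151.989 = 151.989 g.
Cr2O3 wt% = 151.989 / 223.833 × 100 = 67.90%.

67.90 wt%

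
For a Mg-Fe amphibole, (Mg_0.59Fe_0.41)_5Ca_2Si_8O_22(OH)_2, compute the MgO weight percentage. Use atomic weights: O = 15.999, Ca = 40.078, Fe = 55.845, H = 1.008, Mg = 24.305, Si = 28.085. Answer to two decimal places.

13.56 wt%

M((Mg_0.59Fe_0.41)_5Ca_2Si_8O_22(OH)_2) = 877.010 g/mol; M(MgO) = 40.304 g/mol.
Moles MgO per formula unit = 2.95 Mg ÷ 1 = 2.9500.
MgO fraction = (2.9500 × 40.304) / 877.010 = 118.897/877.010 = 0.1356.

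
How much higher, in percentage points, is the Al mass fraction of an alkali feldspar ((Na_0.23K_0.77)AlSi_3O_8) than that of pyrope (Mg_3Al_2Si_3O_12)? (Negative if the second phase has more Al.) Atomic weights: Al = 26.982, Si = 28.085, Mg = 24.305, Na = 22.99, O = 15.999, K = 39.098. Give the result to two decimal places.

First mineral: 26.982 g Al in 274.622 g formula = 9.83 wt% Al.
Second mineral: 53.964 g Al in 403.122 g formula = 13.39 wt% Al.
9.83% − 13.39% gives a difference of -3.56 percentage points.

-3.56 percentage points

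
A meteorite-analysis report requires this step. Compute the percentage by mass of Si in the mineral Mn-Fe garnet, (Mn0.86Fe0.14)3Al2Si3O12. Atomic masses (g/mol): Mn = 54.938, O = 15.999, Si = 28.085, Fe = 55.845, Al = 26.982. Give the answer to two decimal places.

Molar mass of (Mn0.86Fe0.14)3Al2Si3O12: 2.58·54.938 + 0.42·55.845 + 2·26.982 + 3·28.085 + 12·15.999 = 495.402 g/mol.
Mass of Si per formula unit: 3 × 28.085 = 84.255 g.
Weight fraction Si = 84.255 / 495.402 = 0.1701.

17.01 mass %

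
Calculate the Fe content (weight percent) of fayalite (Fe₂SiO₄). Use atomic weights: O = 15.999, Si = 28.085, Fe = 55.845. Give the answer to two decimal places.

54.81 weight percent

Molar mass of Fe₂SiO₄: 2·55.845 + 1·28.085 + 4·15.999 = 203.771 g/mol.
Mass of Fe per formula unit: 2 × 55.845 = 111.690 g.
Weight fraction Fe = 111.690 / 203.771 = 0.5481.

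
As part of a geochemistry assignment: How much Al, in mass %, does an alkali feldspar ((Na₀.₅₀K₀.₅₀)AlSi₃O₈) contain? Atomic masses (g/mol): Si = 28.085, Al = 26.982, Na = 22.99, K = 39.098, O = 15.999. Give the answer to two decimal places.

Formula mass = 0.50*22.99 + 0.50*39.098 + 1*26.982 + 3*28.085 + 8*15.999 = 270.273 g/mol, of which 26.982 g is Al.
So Al makes up 26.982/270.273 = 0.0998 of the mass, i.e. 9.98%.

9.98 mass %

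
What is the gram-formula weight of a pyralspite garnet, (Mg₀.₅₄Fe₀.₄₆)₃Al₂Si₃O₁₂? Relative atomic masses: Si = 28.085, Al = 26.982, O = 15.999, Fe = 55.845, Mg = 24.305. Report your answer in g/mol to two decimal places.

The formula mass is the sum 1.62·24.305 + 1.38·55.845 + 2·26.982 + 3·28.085 + 12·15.999.

446.65 g/mol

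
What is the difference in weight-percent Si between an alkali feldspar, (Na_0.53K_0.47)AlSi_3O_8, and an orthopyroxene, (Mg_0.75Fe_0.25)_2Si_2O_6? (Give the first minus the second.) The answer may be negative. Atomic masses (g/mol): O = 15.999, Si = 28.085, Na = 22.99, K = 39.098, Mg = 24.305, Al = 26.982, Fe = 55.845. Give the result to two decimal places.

5.29 percentage points

Si in (Na_0.53K_0.47)AlSi_3O_8: molar mass 269.790 g/mol; 3×28.085 = 84.255 g → 31.23 wt%.
Si in (Mg_0.75Fe_0.25)_2Si_2O_6: molar mass 216.544 g/mol; 2×28.085 = 56.170 g → 25.94 wt%.
Difference = 31.23 − 25.94 = 5.29 percentage points.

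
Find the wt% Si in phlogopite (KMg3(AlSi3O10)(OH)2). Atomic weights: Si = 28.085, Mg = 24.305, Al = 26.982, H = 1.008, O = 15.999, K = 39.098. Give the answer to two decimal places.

Formula mass = 1*39.098 + 3*24.305 + 1*26.982 + 3*28.085 + 12*15.999 + 2*1.008 = 417.254 g/mol, of which 84.255 g is Si.
So Si makes up 84.255/417.254 = 0.2019 of the mass, i.e. 20.19%.

20.19 mass %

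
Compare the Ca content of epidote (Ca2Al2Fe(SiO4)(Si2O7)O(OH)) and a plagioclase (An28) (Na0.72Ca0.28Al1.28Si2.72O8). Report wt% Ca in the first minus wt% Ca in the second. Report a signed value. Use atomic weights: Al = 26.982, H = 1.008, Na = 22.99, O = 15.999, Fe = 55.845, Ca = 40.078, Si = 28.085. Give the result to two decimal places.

First mineral: 80.156 g Ca in 483.215 g formula = 16.59 wt% Ca.
Second mineral: 11.222 g Ca in 266.695 g formula = 4.21 wt% Ca.
16.59% − 4.21% gives a difference of 12.38 percentage points.

12.38 percentage points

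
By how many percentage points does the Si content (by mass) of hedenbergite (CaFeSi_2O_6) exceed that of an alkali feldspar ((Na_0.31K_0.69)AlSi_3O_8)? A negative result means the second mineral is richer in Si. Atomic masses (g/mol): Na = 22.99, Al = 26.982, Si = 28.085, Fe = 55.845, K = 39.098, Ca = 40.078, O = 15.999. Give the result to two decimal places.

-8.18 percentage points

First mineral: 56.170 g Si in 248.087 g formula = 22.64 wt% Si.
Second mineral: 84.255 g Si in 273.334 g formula = 30.82 wt% Si.
22.64% − 30.82% gives a difference of -8.18 percentage points.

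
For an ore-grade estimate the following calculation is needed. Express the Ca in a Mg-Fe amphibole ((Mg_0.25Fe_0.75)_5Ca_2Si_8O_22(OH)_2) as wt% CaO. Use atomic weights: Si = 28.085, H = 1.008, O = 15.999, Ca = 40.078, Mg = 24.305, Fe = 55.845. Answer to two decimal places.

M((Mg_0.25Fe_0.75)_5Ca_2Si_8O_22(OH)_2) = 930.628 g/mol; M(CaO) = 56.077 g/mol.
Moles CaO per formula unit = 2 Ca ÷ 1 = 2.0000.
CaO fraction = (2.0000 × 56.077) / 930.628 = 112.154/930.628 = 0.1205.

12.05 wt%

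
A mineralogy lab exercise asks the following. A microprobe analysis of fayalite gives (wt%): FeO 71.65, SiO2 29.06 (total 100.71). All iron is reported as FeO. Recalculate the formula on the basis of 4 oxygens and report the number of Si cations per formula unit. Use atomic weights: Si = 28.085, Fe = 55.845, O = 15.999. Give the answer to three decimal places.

FeO (M=71.844): mol = 0.99730; Fe = 0.99730, O = 0.99730.
SiO2 (M=60.083): mol = 0.48366; Si = 0.48366, O = 0.96732.
ΣO = 1.96462; factor = 4/ΣO = 2.03602.
Si apfu = 0.48366 × 2.03602 = 0.985.

0.985 Si apfu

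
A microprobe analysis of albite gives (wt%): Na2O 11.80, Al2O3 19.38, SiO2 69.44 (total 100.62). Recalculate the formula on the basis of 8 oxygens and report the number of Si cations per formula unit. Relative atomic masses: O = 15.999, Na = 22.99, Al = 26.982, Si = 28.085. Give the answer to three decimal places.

3.010 Si apfu

11.80 wt% Na2O ÷ 61.979 g/mol = 0.19039 mol, giving 0.38078 Na and 0.19039 O.
19.38 wt% Al2O3 ÷ 101.961 g/mol = 0.19007 mol, giving 0.38014 Al and 0.57021 O.
69.44 wt% SiO2 ÷ 60.083 g/mol = 1.15573 mol, giving 1.15573 Si and 2.31146 O.
Oxygen sums to 3.07206; scaling by 8/3.07206 = 2.60412 puts the formula on 8 O.
Si: 1.15573 × 2.60412 = 3.010 atoms per formula unit.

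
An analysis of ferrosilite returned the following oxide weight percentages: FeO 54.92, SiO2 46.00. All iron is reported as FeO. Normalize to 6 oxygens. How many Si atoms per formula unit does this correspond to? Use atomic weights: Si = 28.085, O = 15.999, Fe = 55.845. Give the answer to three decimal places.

FeO: 54.92/71.844 = 0.76443 mol → 0.76443 mol Fe, 0.76443 mol O.
SiO2: 46.00/60.083 = 0.76561 mol → 0.76561 mol Si, 1.53122 mol O.
Total oxygen = 2.29565 mol. Normalization factor = 6/2.29565 = 2.61364.
Si per 6 O = 0.76561 × 2.61364 = 2.001.

2.001 Si apfu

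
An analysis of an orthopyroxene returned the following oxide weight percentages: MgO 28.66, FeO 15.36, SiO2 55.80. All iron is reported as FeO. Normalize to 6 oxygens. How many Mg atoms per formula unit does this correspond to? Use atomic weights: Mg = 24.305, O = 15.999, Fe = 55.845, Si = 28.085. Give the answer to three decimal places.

1.533 Mg apfu

MgO (M=40.304): mol = 0.71110; Mg = 0.71110, O = 0.71110.
FeO (M=71.844): mol = 0.21380; Fe = 0.21380, O = 0.21380.
SiO2 (M=60.083): mol = 0.92872; Si = 0.92872, O = 1.85744.
ΣO = 2.78234; factor = 6/ΣO = 2.15646.
Mg apfu = 0.71110 × 2.15646 = 1.533.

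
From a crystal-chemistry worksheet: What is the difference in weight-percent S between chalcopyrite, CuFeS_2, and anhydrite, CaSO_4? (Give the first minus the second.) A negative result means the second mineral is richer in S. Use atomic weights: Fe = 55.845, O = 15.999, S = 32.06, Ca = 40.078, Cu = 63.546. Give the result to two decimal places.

11.39 percentage points

First mineral: 64.120 g S in 183.511 g formula = 34.94 wt% S.
Second mineral: 32.060 g S in 136.134 g formula = 23.55 wt% S.
34.94% − 23.55% gives a difference of 11.39 percentage points.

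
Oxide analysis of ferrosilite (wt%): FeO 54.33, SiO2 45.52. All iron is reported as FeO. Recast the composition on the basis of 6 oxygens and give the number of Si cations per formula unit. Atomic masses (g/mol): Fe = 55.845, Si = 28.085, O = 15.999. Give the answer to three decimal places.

2.001 Si apfu

54.33 wt% FeO ÷ 71.844 g/mol = 0.75622 mol, giving 0.75622 Fe and 0.75622 O.
45.52 wt% SiO2 ÷ 60.083 g/mol = 0.75762 mol, giving 0.75762 Si and 1.51524 O.
Oxygen sums to 2.27146; scaling by 6/2.27146 = 2.64147 puts the formula on 6 O.
Si: 0.75762 × 2.64147 = 2.001 atoms per formula unit.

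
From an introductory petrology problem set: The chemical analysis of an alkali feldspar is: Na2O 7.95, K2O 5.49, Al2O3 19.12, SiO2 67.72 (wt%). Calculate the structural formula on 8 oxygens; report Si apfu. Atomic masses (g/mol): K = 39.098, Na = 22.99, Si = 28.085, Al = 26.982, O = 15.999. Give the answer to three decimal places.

3.002 Si apfu

7.95 wt% Na2O ÷ 61.979 g/mol = 0.12827 mol, giving 0.25654 Na and 0.12827 O.
5.49 wt% K2O ÷ 94.195 g/mol = 0.05828 mol, giving 0.11656 K and 0.05828 O.
19.12 wt% Al2O3 ÷ 101.961 g/mol = 0.18752 mol, giving 0.37504 Al and 0.56256 O.
67.72 wt% SiO2 ÷ 60.083 g/mol = 1.12711 mol, giving 1.12711 Si and 2.25422 O.
Oxygen sums to 3.00333; scaling by 8/3.00333 = 2.66371 puts the formula on 8 O.
Si: 1.12711 × 2.66371 = 3.002 atoms per formula unit.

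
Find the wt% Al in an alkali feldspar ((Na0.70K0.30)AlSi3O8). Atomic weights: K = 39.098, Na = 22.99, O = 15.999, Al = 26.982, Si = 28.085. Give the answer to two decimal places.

Molar mass of (Na0.70K0.30)AlSi3O8: 0.70×22.99 + 0.30×39.098 + 1×26.982 + 3×28.085 + 8×15.999 = 267.051 g/mol.
Mass of Al per formula unit: 1 × 26.982 = 26.982 g.
Weight fraction Al = 26.982 / 267.051 = 0.1010.

10.10 mass %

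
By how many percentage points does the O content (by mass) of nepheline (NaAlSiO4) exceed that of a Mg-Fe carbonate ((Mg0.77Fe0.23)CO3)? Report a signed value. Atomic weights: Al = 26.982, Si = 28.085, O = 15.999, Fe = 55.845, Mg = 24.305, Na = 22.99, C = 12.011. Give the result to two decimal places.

M(NaAlSiO4) = 142.053 g/mol, so wt% O = 63.996/142.053 × 100 = 45.05%.
M((Mg0.77Fe0.23)CO3) = 91.567 g/mol, so wt% O = 47.997/91.567 × 100 = 52.42%.
45.05 − 52.42 = -7.37 pp.

-7.37 percentage points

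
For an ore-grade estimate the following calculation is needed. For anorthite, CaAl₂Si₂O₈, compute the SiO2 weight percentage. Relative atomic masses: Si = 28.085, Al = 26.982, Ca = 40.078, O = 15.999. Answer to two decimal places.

Molar mass of CaAl₂Si₂O₈ = 1*40.078 + 2*26.982 + 2*28.085 + 8*15.999 = 278.204 g/mol.
Each formula unit contains 2 Si, equivalent to 2/1 = 2.0000 mol SiO2.
M(SiO2) = 1×28.085 + 2×15.999 = 60.083 g/mol.
Mass of SiO2 per formula unit = 2.0000 × 60.083 = 120.166 g.
SiO2 wt% = 120.166 / 278.204 × 100 = 43.19%.

43.19 wt%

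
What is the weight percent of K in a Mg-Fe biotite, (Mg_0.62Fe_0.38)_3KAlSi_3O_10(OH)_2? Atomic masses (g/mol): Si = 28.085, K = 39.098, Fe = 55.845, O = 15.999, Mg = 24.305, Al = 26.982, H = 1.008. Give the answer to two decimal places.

Formula mass = 1.86×24.305 + 1.14×55.845 + 1×39.098 + 1×26.982 + 3×28.085 + 12×15.999 + 2×1.008 = 453.210 g/mol, of which 39.098 g is K.
So K makes up 39.098/453.210 = 0.0863 of the mass, i.e. 8.63%.

8.63 mass %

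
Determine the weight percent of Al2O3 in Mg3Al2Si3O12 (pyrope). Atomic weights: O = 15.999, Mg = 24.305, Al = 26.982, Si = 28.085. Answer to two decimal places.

Molar mass of Mg3Al2Si3O12 = 3×24.305 + 2×26.982 + 3×28.085 + 12×15.999 = 403.122 g/mol.
Each formula unit contains 2 Al, equivalent to 2/2 = 1.0000 mol Al2O3.
M(Al2O3) = 2×26.982 + 3×15.999 = 101.961 g/mol.
Mass of Al2O3 per formula unit = 1.0000 × 101.961 = 101.961 g.
Al2O3 wt% = 101.961 / 403.122 × 100 = 25.29%.

25.29 wt%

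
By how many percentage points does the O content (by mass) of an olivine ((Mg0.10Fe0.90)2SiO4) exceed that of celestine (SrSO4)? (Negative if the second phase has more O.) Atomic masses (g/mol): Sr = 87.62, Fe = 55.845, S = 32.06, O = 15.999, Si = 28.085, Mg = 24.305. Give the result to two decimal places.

-2.43 percentage points

First mineral: 63.996 g O in 197.463 g formula = 32.41 wt% O.
Second mineral: 63.996 g O in 183.676 g formula = 34.84 wt% O.
32.41% − 34.84% gives a difference of -2.43 percentage points.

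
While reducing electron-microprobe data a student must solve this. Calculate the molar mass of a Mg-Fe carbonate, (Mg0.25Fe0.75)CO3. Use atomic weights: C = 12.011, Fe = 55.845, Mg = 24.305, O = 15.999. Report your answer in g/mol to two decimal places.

The formula mass is the sum 0.25·24.305 + 0.75·55.845 + 1·12.011 + 3·15.999.

107.97 g/mol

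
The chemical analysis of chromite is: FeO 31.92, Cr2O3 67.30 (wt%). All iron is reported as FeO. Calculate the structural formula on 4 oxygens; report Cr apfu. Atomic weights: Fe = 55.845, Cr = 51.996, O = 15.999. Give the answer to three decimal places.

FeO (M=71.844): mol = 0.44430; Fe = 0.44430, O = 0.44430.
Cr2O3 (M=151.989): mol = 0.44280; Cr = 0.88560, O = 1.32840.
ΣO = 1.77270; factor = 4/ΣO = 2.25644.
Cr apfu = 0.88560 × 2.25644 = 1.998.

1.998 Cr apfu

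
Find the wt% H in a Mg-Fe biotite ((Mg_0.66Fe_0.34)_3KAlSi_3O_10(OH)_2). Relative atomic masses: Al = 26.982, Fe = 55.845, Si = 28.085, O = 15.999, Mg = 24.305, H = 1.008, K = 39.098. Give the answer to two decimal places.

M((Mg_0.66Fe_0.34)_3KAlSi_3O_10(OH)_2) = 449.425 g/mol.
H contributes 2 × 1.008 = 2.016 g per mole.
2.016/449.425 = 0.0045 → 0.45%.

0.45 mass %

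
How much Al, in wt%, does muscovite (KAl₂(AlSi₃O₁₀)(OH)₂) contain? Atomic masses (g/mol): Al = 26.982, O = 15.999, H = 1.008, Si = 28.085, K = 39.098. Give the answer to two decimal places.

20.32 wt%

Formula mass = 1×39.098 + 3×26.982 + 3×28.085 + 12×15.999 + 2×1.008 = 398.303 g/mol, of which 80.946 g is Al.
So Al makes up 80.946/398.303 = 0.2032 of the mass, i.e. 20.32%.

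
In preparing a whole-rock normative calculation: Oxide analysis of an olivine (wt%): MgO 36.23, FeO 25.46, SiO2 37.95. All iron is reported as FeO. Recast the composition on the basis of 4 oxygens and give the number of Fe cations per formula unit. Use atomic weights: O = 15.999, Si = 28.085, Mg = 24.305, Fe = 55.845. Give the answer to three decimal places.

0.563 Fe apfu

36.23 wt% MgO ÷ 40.304 g/mol = 0.89892 mol, giving 0.89892 Mg and 0.89892 O.
25.46 wt% FeO ÷ 71.844 g/mol = 0.35438 mol, giving 0.35438 Fe and 0.35438 O.
37.95 wt% SiO2 ÷ 60.083 g/mol = 0.63163 mol, giving 0.63163 Si and 1.26326 O.
Oxygen sums to 2.51656; scaling by 4/2.51656 = 1.58947 puts the formula on 4 O.
Fe: 0.35438 × 1.58947 = 0.563 atoms per formula unit.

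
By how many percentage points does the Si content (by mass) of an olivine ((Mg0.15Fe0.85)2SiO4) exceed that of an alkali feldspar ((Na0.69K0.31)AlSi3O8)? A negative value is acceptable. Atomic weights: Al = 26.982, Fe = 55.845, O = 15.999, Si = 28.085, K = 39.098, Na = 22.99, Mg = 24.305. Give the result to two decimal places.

-17.08 percentage points

First mineral: 28.085 g Si in 194.309 g formula = 14.45 wt% Si.
Second mineral: 84.255 g Si in 267.212 g formula = 31.53 wt% Si.
14.45% − 31.53% gives a difference of -17.08 percentage points.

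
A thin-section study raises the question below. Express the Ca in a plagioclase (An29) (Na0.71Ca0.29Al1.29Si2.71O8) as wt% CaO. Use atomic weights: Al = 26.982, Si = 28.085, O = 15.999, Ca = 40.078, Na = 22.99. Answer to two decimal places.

6.09 wt%

Formula mass = 266.855 g/mol.
0.29 Ca → 0.2900 mol CaO per formula unit; M(CaO) = 56.077, so CaO mass = 16.262 g.
16.262/266.855 × 100 = 6.09 wt%.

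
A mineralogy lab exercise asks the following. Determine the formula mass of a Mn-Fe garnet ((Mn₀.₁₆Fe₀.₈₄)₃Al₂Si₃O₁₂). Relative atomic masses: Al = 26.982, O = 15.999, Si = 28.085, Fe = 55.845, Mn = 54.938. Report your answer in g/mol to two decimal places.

497.31 g/mol

M = 0.48×54.938 + 2.52×55.845 + 2×26.982 + 3×28.085 + 12×15.999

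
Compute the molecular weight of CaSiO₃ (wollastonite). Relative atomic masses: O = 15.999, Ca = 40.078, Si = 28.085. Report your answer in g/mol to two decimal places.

116.16 g/mol

Ca: 1 × 40.078 = 40.0780
Si: 1 × 28.085 = 28.0850
O: 3 × 15.999 = 47.9970
Summing the contributions gives the formula mass.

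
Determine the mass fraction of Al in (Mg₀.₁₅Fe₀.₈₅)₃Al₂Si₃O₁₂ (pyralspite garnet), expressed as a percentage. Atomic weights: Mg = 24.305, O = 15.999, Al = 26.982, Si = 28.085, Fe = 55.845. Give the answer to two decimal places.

Molar mass of (Mg₀.₁₅Fe₀.₈₅)₃Al₂Si₃O₁₂: 0.45·24.305 + 2.55·55.845 + 2·26.982 + 3·28.085 + 12·15.999 = 483.549 g/mol.
Mass of Al per formula unit: 2 × 26.982 = 53.964 g.
Weight fraction Al = 53.964 / 483.549 = 0.1116.

11.16 mass %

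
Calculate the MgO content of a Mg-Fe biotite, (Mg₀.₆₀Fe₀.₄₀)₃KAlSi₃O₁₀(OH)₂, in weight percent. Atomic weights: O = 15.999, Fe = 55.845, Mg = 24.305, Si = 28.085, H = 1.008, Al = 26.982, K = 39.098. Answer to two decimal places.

15.94 wt%

Molar mass of (Mg₀.₆₀Fe₀.₄₀)₃KAlSi₃O₁₀(OH)₂ = 1.80·24.305 + 1.20·55.845 + 1·39.098 + 1·26.982 + 3·28.085 + 12·15.999 + 2·1.008 = 455.102 g/mol.
Each formula unit contains 1.80 Mg, equivalent to 1.80/1 = 1.8000 mol MgO.
M(MgO) = 1×24.305 + 1×15.999 = 40.304 g/mol.
Mass of MgO per formula unit = 1.8000 × 40.304 = 72.547 g.
MgO wt% = 72.547 / 455.102 × 100 = 15.94%.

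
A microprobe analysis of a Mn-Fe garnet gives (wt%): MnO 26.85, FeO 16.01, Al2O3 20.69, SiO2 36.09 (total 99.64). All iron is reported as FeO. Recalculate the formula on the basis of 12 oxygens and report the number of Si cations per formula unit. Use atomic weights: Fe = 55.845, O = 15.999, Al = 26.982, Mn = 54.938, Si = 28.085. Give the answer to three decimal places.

MnO (M=70.937): mol = 0.37850; Mn = 0.37850, O = 0.37850.
FeO (M=71.844): mol = 0.22284; Fe = 0.22284, O = 0.22284.
Al2O3 (M=101.961): mol = 0.20292; Al = 0.40584, O = 0.60876.
SiO2 (M=60.083): mol = 0.60067; Si = 0.60067, O = 1.20134.
ΣO = 2.41144; factor = 12/ΣO = 4.97628.
Si apfu = 0.60067 × 4.97628 = 2.989.

2.989 Si apfu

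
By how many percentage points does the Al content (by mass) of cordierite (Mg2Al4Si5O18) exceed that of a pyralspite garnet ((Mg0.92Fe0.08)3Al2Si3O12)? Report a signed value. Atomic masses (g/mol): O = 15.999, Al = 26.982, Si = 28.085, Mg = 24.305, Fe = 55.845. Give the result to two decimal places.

5.31 percentage points

M(Mg2Al4Si5O18) = 584.945 g/mol, so wt% Al = 107.928/584.945 × 100 = 18.45%.
M((Mg0.92Fe0.08)3Al2Si3O12) = 410.692 g/mol, so wt% Al = 53.964/410.692 × 100 = 13.14%.
18.45 − 13.14 = 5.31 pp.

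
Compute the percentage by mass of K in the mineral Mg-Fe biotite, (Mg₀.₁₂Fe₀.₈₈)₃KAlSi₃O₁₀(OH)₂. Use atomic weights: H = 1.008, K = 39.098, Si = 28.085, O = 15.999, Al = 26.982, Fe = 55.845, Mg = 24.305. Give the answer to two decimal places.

7.81 wt%

Formula mass = 0.36×24.305 + 2.64×55.845 + 1×39.098 + 1×26.982 + 3×28.085 + 12×15.999 + 2×1.008 = 500.520 g/mol, of which 39.098 g is K.
So K makes up 39.098/500.520 = 0.0781 of the mass, i.e. 7.81%.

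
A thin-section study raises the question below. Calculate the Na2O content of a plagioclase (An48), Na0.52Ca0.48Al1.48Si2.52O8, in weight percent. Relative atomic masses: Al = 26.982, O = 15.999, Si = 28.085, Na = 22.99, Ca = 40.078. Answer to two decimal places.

5.97 wt%

M(Na0.52Ca0.48Al1.48Si2.52O8) = 269.892 g/mol; M(Na2O) = 61.979 g/mol.
Moles Na2O per formula unit = 0.52 Na ÷ 2 = 0.2600.
Na2O fraction = (0.2600 × 61.979) / 269.892 = 16.115/269.892 = 0.0597.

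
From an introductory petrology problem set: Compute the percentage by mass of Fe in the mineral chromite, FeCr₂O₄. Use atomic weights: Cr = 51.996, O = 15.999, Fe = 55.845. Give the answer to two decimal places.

Formula mass = 1*55.845 + 2*51.996 + 4*15.999 = 223.833 g/mol, of which 55.845 g is Fe.
So Fe makes up 55.845/223.833 = 0.2495 of the mass, i.e. 24.95%.

24.95 weight percent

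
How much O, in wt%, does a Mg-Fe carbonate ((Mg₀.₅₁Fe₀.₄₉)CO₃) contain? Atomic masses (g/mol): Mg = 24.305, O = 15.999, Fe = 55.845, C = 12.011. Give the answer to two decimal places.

48.11 wt%

Molar mass of (Mg₀.₅₁Fe₀.₄₉)CO₃: 0.51×24.305 + 0.49×55.845 + 1×12.011 + 3×15.999 = 99.768 g/mol.
Mass of O per formula unit: 3 × 15.999 = 47.997 g.
Weight fraction O = 47.997 / 99.768 = 0.4811.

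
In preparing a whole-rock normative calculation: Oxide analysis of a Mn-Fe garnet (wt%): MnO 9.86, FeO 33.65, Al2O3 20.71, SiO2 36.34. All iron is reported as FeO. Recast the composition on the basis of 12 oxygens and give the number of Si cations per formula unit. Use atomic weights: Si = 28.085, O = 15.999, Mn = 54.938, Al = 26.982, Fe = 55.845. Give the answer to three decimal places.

MnO (M=70.937): mol = 0.13900; Mn = 0.13900, O = 0.13900.
FeO (M=71.844): mol = 0.46838; Fe = 0.46838, O = 0.46838.
Al2O3 (M=101.961): mol = 0.20312; Al = 0.40624, O = 0.60936.
SiO2 (M=60.083): mol = 0.60483; Si = 0.60483, O = 1.20966.
ΣO = 2.42640; factor = 12/ΣO = 4.94560.
Si apfu = 0.60483 × 4.94560 = 2.991.

2.991 Si apfu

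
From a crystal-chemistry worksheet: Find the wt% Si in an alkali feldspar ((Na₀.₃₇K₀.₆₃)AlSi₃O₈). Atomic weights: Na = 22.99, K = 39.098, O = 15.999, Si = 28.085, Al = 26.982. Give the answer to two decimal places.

Molar mass of (Na₀.₃₇K₀.₆₃)AlSi₃O₈: 0.37*22.99 + 0.63*39.098 + 1*26.982 + 3*28.085 + 8*15.999 = 272.367 g/mol.
Mass of Si per formula unit: 3 × 28.085 = 84.255 g.
Weight fraction Si = 84.255 / 272.367 = 0.3093.

30.93 wt%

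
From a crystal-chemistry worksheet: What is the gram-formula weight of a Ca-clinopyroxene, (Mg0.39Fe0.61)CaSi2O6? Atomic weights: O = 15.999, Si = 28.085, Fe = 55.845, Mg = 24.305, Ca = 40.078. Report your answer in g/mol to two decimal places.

235.79 g/mol

M = 0.39×24.305 + 0.61×55.845 + 1×40.078 + 2×28.085 + 6×15.999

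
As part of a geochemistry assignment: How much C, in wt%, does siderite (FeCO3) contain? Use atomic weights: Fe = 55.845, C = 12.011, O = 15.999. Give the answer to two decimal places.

Molar mass of FeCO3: 1×55.845 + 1×12.011 + 3×15.999 = 115.853 g/mol.
Mass of C per formula unit: 1 × 12.011 = 12.011 g.
Weight fraction C = 12.011 / 115.853 = 0.1037.

10.37 wt%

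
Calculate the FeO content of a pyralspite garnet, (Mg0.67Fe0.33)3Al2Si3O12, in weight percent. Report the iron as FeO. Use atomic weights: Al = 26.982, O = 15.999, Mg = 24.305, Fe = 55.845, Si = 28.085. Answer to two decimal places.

Formula mass = 434.347 g/mol.
0.99 Fe → 0.9900 mol FeO per formula unit; M(FeO) = 71.844, so FeO mass = 71.126 g.
71.126/434.347 × 100 = 16.38 wt%.

16.38 wt%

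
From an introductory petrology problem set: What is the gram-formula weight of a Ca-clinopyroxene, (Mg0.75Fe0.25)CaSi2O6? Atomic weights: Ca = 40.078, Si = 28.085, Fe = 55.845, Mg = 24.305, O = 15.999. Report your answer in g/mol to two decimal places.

The formula mass is the sum 0.75·24.305 + 0.25·55.845 + 1·40.078 + 2·28.085 + 6·15.999.

224.43 g/mol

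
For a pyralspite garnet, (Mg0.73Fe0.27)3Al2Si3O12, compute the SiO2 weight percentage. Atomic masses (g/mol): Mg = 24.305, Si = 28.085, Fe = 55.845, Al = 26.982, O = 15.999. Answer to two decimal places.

Formula mass = 428.669 g/mol.
3 Si → 3.0000 mol SiO2 per formula unit; M(SiO2) = 60.083, so SiO2 mass = 180.249 g.
180.249/428.669 × 100 = 42.05 wt%.

42.05 wt%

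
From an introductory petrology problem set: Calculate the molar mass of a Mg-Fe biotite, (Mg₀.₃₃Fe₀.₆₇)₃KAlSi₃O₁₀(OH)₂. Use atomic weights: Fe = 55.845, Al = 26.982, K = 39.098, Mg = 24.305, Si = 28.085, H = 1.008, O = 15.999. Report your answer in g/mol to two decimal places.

The formula mass is the sum 0.99*24.305 + 2.01*55.845 + 1*39.098 + 1*26.982 + 3*28.085 + 12*15.999 + 2*1.008.

480.65 g/mol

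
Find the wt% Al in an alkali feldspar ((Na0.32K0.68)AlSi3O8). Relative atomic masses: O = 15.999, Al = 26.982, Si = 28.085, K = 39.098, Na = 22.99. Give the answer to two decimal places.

9.88 mass %

Formula mass = 0.32·22.99 + 0.68·39.098 + 1·26.982 + 3·28.085 + 8·15.999 = 273.172 g/mol, of which 26.982 g is Al.
So Al makes up 26.982/273.172 = 0.0988 of the mass, i.e. 9.88%.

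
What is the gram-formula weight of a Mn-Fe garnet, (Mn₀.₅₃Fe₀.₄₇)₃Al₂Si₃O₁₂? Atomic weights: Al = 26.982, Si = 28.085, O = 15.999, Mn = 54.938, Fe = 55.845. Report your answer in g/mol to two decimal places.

496.30 g/mol

M = 1.59·54.938 + 1.41·55.845 + 2·26.982 + 3·28.085 + 12·15.999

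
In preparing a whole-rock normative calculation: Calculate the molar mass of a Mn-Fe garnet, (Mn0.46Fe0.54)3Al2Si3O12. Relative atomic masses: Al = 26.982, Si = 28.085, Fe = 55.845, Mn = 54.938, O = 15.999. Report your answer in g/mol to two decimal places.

496.49 g/mol

M = 1.38·54.938 + 1.62·55.845 + 2·26.982 + 3·28.085 + 12·15.999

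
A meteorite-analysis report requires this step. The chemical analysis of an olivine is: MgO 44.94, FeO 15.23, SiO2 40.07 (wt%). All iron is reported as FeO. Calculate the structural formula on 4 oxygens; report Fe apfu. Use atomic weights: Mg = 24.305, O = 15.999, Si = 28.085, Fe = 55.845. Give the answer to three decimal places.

MgO: 44.94/40.304 = 1.11503 mol → 1.11503 mol Mg, 1.11503 mol O.
FeO: 15.23/71.844 = 0.21199 mol → 0.21199 mol Fe, 0.21199 mol O.
SiO2: 40.07/60.083 = 0.66691 mol → 0.66691 mol Si, 1.33382 mol O.
Total oxygen = 2.66084 mol. Normalization factor = 4/2.66084 = 1.50328.
Fe per 4 O = 0.21199 × 1.50328 = 0.319.

0.319 Fe apfu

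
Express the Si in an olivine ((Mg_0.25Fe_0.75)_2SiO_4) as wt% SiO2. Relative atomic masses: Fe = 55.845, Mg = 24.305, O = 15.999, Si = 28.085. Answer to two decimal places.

Formula mass = 188.001 g/mol.
1 Si → 1.0000 mol SiO2 per formula unit; M(SiO2) = 60.083, so SiO2 mass = 60.083 g.
60.083/188.001 × 100 = 31.96 wt%.

31.96 wt%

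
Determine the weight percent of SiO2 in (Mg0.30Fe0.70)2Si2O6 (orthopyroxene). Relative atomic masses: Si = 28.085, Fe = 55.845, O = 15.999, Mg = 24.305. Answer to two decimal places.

M((Mg0.30Fe0.70)2Si2O6) = 244.930 g/mol; M(SiO2) = 60.083 g/mol.
Moles SiO2 per formula unit = 2 Si ÷ 1 = 2.0000.
SiO2 fraction = (2.0000 × 60.083) / 244.930 = 120.166/244.930 = 0.4906.

49.06 wt%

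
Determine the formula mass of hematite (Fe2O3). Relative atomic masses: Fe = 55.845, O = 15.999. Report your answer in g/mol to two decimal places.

159.69 g/mol

The formula mass is the sum 2*55.845 + 3*15.999.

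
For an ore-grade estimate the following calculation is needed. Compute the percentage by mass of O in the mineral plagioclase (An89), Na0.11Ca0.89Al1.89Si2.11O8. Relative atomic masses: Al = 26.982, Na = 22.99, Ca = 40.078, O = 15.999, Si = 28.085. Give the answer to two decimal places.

M(Na0.11Ca0.89Al1.89Si2.11O8) = 276.446 g/mol.
O contributes 8 × 15.999 = 127.992 g per mole.
127.992/276.446 = 0.4630 → 46.30%.

46.30 weight percent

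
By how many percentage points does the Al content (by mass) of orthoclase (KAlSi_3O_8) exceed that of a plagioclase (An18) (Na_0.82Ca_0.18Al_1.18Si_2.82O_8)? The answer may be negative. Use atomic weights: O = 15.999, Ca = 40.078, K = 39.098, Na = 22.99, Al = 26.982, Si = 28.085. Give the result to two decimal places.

M(KAlSi_3O_8) = 278.327 g/mol, so wt% Al = 26.982/278.327 × 100 = 9.69%.
M(Na_0.82Ca_0.18Al_1.18Si_2.82O_8) = 265.096 g/mol, so wt% Al = 31.839/265.096 × 100 = 12.01%.
9.69 − 12.01 = -2.32 pp.

-2.32 percentage points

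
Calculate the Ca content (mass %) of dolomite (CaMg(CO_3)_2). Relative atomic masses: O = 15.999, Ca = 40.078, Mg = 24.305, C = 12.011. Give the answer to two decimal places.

Molar mass of CaMg(CO_3)_2: 1×40.078 + 1×24.305 + 2×12.011 + 6×15.999 = 184.399 g/mol.
Mass of Ca per formula unit: 1 × 40.078 = 40.078 g.
Weight fraction Ca = 40.078 / 184.399 = 0.2173.

21.73 mass %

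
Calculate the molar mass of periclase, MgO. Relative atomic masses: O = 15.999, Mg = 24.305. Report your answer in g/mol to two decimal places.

40.30 g/mol

M = 1(24.305) + 1(15.999)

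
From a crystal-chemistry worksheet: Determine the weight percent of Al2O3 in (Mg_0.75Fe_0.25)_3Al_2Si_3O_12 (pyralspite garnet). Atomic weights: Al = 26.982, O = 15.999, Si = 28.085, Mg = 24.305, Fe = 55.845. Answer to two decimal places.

M((Mg_0.75Fe_0.25)_3Al_2Si_3O_12) = 426.777 g/mol; M(Al2O3) = 101.961 g/mol.
Moles Al2O3 per formula unit = 2 Al ÷ 2 = 1.0000.
Al2O3 fraction = (1.0000 × 101.961) / 426.777 = 101.961/426.777 = 0.2389.

23.89 wt%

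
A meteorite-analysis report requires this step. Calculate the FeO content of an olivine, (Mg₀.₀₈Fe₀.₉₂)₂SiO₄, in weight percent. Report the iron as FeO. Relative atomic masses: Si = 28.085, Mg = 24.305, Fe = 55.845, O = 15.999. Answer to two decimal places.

Formula mass = 198.725 g/mol.
1.84 Fe → 1.8400 mol FeO per formula unit; M(FeO) = 71.844, so FeO mass = 132.193 g.
132.193/198.725 × 100 = 66.52 wt%.

66.52 wt%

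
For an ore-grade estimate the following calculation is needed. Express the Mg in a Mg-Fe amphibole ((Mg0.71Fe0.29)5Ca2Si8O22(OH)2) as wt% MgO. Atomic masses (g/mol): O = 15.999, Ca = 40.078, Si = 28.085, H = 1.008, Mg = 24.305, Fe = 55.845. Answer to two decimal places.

16.67 wt%

Molar mass of (Mg0.71Fe0.29)5Ca2Si8O22(OH)2 = 3.55·24.305 + 1.45·55.845 + 2·40.078 + 8·28.085 + 24·15.999 + 2·1.008 = 858.086 g/mol.
Each formula unit contains 3.55 Mg, equivalent to 3.55/1 = 3.5500 mol MgO.
M(MgO) = 1×24.305 + 1×15.999 = 40.304 g/mol.
Mass of MgO per formula unit = 3.5500 × 40.304 = 143.079 g.
MgO wt% = 143.079 / 858.086 × 100 = 16.67%.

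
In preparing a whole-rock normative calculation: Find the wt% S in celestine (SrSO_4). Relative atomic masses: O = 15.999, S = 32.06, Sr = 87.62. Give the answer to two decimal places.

17.45 mass %

Formula mass = 1*87.62 + 1*32.06 + 4*15.999 = 183.676 g/mol, of which 32.060 g is S.
So S makes up 32.060/183.676 = 0.1745 of the mass, i.e. 17.45%.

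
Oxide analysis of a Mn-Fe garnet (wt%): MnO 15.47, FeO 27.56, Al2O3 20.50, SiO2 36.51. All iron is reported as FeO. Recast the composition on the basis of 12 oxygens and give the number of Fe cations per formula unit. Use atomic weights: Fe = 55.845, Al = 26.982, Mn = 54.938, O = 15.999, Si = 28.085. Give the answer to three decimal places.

1.902 Fe apfu

MnO (M=70.937): mol = 0.21808; Mn = 0.21808, O = 0.21808.
FeO (M=71.844): mol = 0.38361; Fe = 0.38361, O = 0.38361.
Al2O3 (M=101.961): mol = 0.20106; Al = 0.40212, O = 0.60318.
SiO2 (M=60.083): mol = 0.60766; Si = 0.60766, O = 1.21532.
ΣO = 2.42019; factor = 12/ΣO = 4.95829.
Fe apfu = 0.38361 × 4.95829 = 1.902.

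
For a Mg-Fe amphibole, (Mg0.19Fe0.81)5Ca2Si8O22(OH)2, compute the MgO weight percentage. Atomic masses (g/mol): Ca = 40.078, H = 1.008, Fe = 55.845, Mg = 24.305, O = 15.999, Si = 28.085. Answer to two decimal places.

M((Mg0.19Fe0.81)5Ca2Si8O22(OH)2) = 940.090 g/mol; M(MgO) = 40.304 g/mol.
Moles MgO per formula unit = 0.95 Mg ÷ 1 = 0.9500.
MgO fraction = (0.9500 × 40.304) / 940.090 = 38.289/940.090 = 0.0407.

4.07 wt%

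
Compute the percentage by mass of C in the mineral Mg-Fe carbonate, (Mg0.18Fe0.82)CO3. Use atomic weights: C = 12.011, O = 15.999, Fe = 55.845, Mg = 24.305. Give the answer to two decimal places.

10.90 wt%

Formula mass = 0.18×24.305 + 0.82×55.845 + 1×12.011 + 3×15.999 = 110.176 g/mol, of which 12.011 g is C.
So C makes up 12.011/110.176 = 0.1090 of the mass, i.e. 10.90%.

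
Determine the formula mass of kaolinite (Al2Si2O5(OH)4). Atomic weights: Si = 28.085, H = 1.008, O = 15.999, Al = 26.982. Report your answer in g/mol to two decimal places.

M = 2×26.982 + 2×28.085 + 9×15.999 + 4×1.008

258.16 g/mol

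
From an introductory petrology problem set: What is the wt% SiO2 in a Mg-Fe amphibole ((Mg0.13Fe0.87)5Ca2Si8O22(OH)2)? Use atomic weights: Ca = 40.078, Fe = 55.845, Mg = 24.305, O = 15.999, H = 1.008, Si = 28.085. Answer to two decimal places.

Molar mass of (Mg0.13Fe0.87)5Ca2Si8O22(OH)2 = 0.65·24.305 + 4.35·55.845 + 2·40.078 + 8·28.085 + 24·15.999 + 2·1.008 = 949.552 g/mol.
Each formula unit contains 8 Si, equivalent to 8/1 = 8.0000 mol SiO2.
M(SiO2) = 1×28.085 + 2×15.999 = 60.083 g/mol.
Mass of SiO2 per formula unit = 8.0000 × 60.083 = 480.664 g.
SiO2 wt% = 480.664 / 949.552 × 100 = 50.62%.

50.62 wt%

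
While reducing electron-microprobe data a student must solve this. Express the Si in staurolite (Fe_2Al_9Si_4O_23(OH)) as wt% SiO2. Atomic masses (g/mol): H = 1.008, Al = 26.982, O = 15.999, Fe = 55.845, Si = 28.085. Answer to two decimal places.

Molar mass of Fe_2Al_9Si_4O_23(OH) = 2·55.845 + 9·26.982 + 4·28.085 + 24·15.999 + 1·1.008 = 851.852 g/mol.
Each formula unit contains 4 Si, equivalent to 4/1 = 4.0000 mol SiO2.
M(SiO2) = 1×28.085 + 2×15.999 = 60.083 g/mol.
Mass of SiO2 per formula unit = 4.0000 × 60.083 = 240.332 g.
SiO2 wt% = 240.332 / 851.852 × 100 = 28.21%.

28.21 wt%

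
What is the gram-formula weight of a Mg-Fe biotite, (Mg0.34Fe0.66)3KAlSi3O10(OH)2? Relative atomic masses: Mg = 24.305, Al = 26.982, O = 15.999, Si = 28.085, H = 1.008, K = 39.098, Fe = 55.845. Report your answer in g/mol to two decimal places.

The formula mass is the sum 1.02·24.305 + 1.98·55.845 + 1·39.098 + 1·26.982 + 3·28.085 + 12·15.999 + 2·1.008.

479.70 g/mol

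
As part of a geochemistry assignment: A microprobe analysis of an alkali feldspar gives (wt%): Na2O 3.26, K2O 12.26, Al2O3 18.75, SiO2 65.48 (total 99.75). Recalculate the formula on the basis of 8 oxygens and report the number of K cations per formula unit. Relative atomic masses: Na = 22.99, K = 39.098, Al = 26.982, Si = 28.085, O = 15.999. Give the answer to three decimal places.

0.715 K apfu

Na2O (M=61.979): mol = 0.05260; Na = 0.10520, O = 0.05260.
K2O (M=94.195): mol = 0.13016; K = 0.26032, O = 0.13016.
Al2O3 (M=101.961): mol = 0.18389; Al = 0.36778, O = 0.55167.
SiO2 (M=60.083): mol = 1.08983; Si = 1.08983, O = 2.17966.
ΣO = 2.91409; factor = 8/ΣO = 2.74528.
K apfu = 0.26032 × 2.74528 = 0.715.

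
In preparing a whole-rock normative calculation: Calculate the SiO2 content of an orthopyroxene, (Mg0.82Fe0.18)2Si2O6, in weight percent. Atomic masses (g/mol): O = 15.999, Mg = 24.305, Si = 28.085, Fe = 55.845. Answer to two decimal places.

56.65 wt%

Formula mass = 212.128 g/mol.
2 Si → 2.0000 mol SiO2 per formula unit; M(SiO2) = 60.083, so SiO2 mass = 120.166 g.
120.166/212.128 × 100 = 56.65 wt%.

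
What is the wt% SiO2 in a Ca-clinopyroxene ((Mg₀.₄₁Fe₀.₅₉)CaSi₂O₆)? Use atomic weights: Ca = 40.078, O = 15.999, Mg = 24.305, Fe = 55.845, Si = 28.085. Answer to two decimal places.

Molar mass of (Mg₀.₄₁Fe₀.₅₉)CaSi₂O₆ = 0.41×24.305 + 0.59×55.845 + 1×40.078 + 2×28.085 + 6×15.999 = 235.156 g/mol.
Each formula unit contains 2 Si, equivalent to 2/1 = 2.0000 mol SiO2.
M(SiO2) = 1×28.085 + 2×15.999 = 60.083 g/mol.
Mass of SiO2 per formula unit = 2.0000 × 60.083 = 120.166 g.
SiO2 wt% = 120.166 / 235.156 × 100 = 51.10%.

51.10 wt%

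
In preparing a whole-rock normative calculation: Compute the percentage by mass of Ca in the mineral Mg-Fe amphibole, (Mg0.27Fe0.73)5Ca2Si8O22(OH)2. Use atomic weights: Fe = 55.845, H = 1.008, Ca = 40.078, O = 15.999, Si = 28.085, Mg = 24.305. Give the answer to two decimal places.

Molar mass of (Mg0.27Fe0.73)5Ca2Si8O22(OH)2: 1.35·24.305 + 3.65·55.845 + 2·40.078 + 8·28.085 + 24·15.999 + 2·1.008 = 927.474 g/mol.
Mass of Ca per formula unit: 2 × 40.078 = 80.156 g.
Weight fraction Ca = 80.156 / 927.474 = 0.0864.

8.64 mass %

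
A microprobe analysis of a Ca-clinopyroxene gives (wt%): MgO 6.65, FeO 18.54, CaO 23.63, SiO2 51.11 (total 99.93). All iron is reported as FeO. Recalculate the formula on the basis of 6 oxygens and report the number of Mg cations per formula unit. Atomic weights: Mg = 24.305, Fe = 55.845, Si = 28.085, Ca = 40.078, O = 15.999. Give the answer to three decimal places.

MgO: 6.65/40.304 = 0.16500 mol → 0.16500 mol Mg, 0.16500 mol O.
FeO: 18.54/71.844 = 0.25806 mol → 0.25806 mol Fe, 0.25806 mol O.
CaO: 23.63/56.077 = 0.42138 mol → 0.42138 mol Ca, 0.42138 mol O.
SiO2: 51.11/60.083 = 0.85066 mol → 0.85066 mol Si, 1.70132 mol O.
Total oxygen = 2.54576 mol. Normalization factor = 6/2.54576 = 2.35686.
Mg per 6 O = 0.16500 × 2.35686 = 0.389.

0.389 Mg apfu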